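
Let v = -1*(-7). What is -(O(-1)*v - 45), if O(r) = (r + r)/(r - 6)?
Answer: 43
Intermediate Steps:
O(r) = 2*r/(-6 + r) (O(r) = (2*r)/(-6 + r) = 2*r/(-6 + r))
v = 7
-(O(-1)*v - 45) = -((2*(-1)/(-6 - 1))*7 - 45) = -((2*(-1)/(-7))*7 - 45) = -((2*(-1)*(-1/7))*7 - 45) = -((2/7)*7 - 45) = -(2 - 45) = -1*(-43) = 43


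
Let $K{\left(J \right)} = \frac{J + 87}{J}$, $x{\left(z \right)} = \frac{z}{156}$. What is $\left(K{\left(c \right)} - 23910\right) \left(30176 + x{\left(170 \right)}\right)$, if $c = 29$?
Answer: $- \frac{28135126789}{39} \approx -7.2141 \cdot 10^{8}$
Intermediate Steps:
$x{\left(z \right)} = \frac{z}{156}$ ($x{\left(z \right)} = z \frac{1}{156} = \frac{z}{156}$)
$K{\left(J \right)} = \frac{87 + J}{J}$
$\left(K{\left(c \right)} - 23910\right) \left(30176 + x{\left(170 \right)}\right) = \left(\frac{87 + 29}{29} - 23910\right) \left(30176 + \frac{1}{156} \cdot 170\right) = \left(\frac{1}{29} \cdot 116 - 23910\right) \left(30176 + \frac{85}{78}\right) = \left(4 - 23910\right) \frac{2353813}{78} = \left(-23906\right) \frac{2353813}{78} = - \frac{28135126789}{39}$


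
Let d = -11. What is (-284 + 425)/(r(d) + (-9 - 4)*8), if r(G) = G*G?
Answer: 141/17 ≈ 8.2941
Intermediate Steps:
r(G) = G**2
(-284 + 425)/(r(d) + (-9 - 4)*8) = (-284 + 425)/((-11)**2 + (-9 - 4)*8) = 141/(121 - 13*8) = 141/(121 - 104) = 141/17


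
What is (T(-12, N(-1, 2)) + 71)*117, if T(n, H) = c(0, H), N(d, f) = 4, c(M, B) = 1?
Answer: 8424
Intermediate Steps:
T(n, H) = 1
(T(-12, N(-1, 2)) + 71)*117 = (1 + 71)*117 = 72*117 = 8424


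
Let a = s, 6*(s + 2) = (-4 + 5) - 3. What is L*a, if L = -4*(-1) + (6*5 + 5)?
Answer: -91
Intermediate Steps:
s = -7/3 (s = -2 + ((-4 + 5) - 3)/6 = -2 + (1 - 3)/6 = -2 + (⅙)*(-2) = -2 - ⅓ = -7/3 ≈ -2.3333)
a = -7/3 ≈ -2.3333
L = 39 (L = 4 + (30 + 5) = 4 + 35 = 39)
L*a = 39*(-7/3) = -91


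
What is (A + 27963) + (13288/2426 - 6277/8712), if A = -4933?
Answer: 243423386207/10567656 ≈ 23035.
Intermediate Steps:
(A + 27963) + (13288/2426 - 6277/8712) = (-4933 + 27963) + (13288/2426 - 6277/8712) = 23030 + (13288*(1/2426) - 6277*1/8712) = 23030 + (6644/1213 - 6277/8712) = 23030 + 50268527/10567656 = 243423386207/10567656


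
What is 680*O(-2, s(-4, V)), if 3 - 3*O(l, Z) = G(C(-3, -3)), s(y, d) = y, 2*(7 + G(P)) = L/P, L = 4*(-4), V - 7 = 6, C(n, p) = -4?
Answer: 5440/3 ≈ 1813.3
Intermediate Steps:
V = 13 (V = 7 + 6 = 13)
L = -16
G(P) = -7 - 8/P (G(P) = -7 + (-16/P)/2 = -7 - 8/P)
O(l, Z) = 8/3 (O(l, Z) = 1 - (-7 - 8/(-4))/3 = 1 - (-7 - 8*(-¼))/3 = 1 - (-7 + 2)/3 = 1 - ⅓*(-5) = 1 + 5/3 = 8/3)
680*O(-2, s(-4, V)) = 680*(8/3) = 5440/3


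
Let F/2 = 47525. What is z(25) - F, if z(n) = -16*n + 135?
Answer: -95315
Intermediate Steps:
z(n) = 135 - 16*n
F = 95050 (F = 2*47525 = 95050)
z(25) - F = (135 - 16*25) - 1*95050 = (135 - 400) - 95050 = -265 - 95050 = -95315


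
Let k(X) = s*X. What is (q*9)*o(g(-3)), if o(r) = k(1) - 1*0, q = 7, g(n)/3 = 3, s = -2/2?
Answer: -63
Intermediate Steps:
s = -1 (s = -2*1/2 = -1)
g(n) = 9 (g(n) = 3*3 = 9)
k(X) = -X
o(r) = -1 (o(r) = -1*1 - 1*0 = -1 + 0 = -1)
(q*9)*o(g(-3)) = (7*9)*(-1) = 63*(-1) = -63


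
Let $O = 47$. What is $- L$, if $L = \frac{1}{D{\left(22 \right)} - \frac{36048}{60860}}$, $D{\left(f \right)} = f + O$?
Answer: $- \frac{15215}{1040823} \approx -0.014618$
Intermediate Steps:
$D{\left(f \right)} = 47 + f$ ($D{\left(f \right)} = f + 47 = 47 + f$)
$L = \frac{15215}{1040823}$ ($L = \frac{1}{\left(47 + 22\right) - \frac{36048}{60860}} = \frac{1}{69 - \frac{9012}{15215}} = \frac{1}{\frac{1040823}{15215}} = \frac{15215}{1040823} \approx 0.014618$)
$- L = \left(-1\right) \frac{15215}{1040823} = - \frac{15215}{1040823}$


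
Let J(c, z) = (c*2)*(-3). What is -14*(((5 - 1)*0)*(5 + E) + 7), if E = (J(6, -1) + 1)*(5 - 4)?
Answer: -98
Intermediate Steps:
J(c, z) = -6*c (J(c, z) = (2*c)*(-3) = -6*c)
E = -35 (E = (-6*6 + 1)*(5 - 4) = (-36 + 1)*1 = -35*1 = -35)
-14*(((5 - 1)*0)*(5 + E) + 7) = -14*(((5 - 1)*0)*(5 - 35) + 7) = -14*((4*0)*(-30) + 7) = -14*(0*(-30) + 7) = -14*(0 + 7) = -14*7 = -98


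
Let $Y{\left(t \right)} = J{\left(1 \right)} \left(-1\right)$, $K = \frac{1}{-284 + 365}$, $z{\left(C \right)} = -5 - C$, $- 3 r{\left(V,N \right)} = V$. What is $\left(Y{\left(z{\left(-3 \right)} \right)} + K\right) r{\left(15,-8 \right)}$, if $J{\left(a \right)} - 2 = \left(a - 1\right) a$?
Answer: $\frac{805}{81} \approx 9.9383$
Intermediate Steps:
$r{\left(V,N \right)} = - \frac{V}{3}$
$J{\left(a \right)} = 2 + a \left(-1 + a\right)$ ($J{\left(a \right)} = 2 + \left(a - 1\right) a = 2 + \left(-1 + a\right) a = 2 + a \left(-1 + a\right)$)
$K = \frac{1}{81} \approx 0.012346$
$Y{\left(t \right)} = -2$ ($Y{\left(t \right)} = \left(2 + 1^{2} - 1\right) \left(-1\right) = \left(2 + 1 - 1\right) \left(-1\right) = 2 \left(-1\right) = -2$)
$\left(Y{\left(z{\left(-3 \right)} \right)} + K\right) r{\left(15,-8 \right)} = \left(-2 + \frac{1}{81}\right) \left(\left(- \frac{1}{3}\right) 15\right) = \left(- \frac{161}{81}\right) \left(-5\right) = \frac{805}{81}$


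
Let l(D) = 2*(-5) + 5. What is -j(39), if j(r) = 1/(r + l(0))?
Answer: -1/34 ≈ -0.029412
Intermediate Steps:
l(D) = -5 (l(D) = -10 + 5 = -5)
j(r) = 1/(-5 + r) (j(r) = 1/(r - 5) = 1/(-5 + r))
-j(39) = -1/(-5 + 39) = -1/34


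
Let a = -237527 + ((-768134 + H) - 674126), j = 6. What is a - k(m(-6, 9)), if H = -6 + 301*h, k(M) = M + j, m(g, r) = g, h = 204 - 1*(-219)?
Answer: -1552470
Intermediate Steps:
h = 423 (h = 204 + 219 = 423)
k(M) = 6 + M (k(M) = M + 6 = 6 + M)
H = 127317 (H = -6 + 301*423 = -6 + 127323 = 127317)
a = -1552470 (a = -237527 + ((-768134 + 127317) - 674126) = -237527 + (-640817 - 674126) = -237527 - 1314943 = -1552470)
a - k(m(-6, 9)) = -1552470 - (6 - 6) = -1552470 - 1*0 = -1552470 + 0 = -1552470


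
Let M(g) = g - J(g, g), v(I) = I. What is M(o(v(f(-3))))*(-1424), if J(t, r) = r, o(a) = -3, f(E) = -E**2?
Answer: 0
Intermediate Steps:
M(g) = 0 (M(g) = g - g = 0)
M(o(v(f(-3))))*(-1424) = 0*(-1424) = 0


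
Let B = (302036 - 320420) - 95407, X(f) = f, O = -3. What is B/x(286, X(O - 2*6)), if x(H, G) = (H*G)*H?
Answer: 113791/1226940 ≈ 0.092744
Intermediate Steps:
x(H, G) = G*H**2 (x(H, G) = (G*H)*H = G*H**2)
B = -113791 (B = -18384 - 95407 = -113791)
B/x(286, X(O - 2*6)) = -113791*1/(81796*(-3 - 2*6)) = -113791*1/(81796*(-3 - 12)) = -113791/((-15*81796)) = -113791/(-1226940) = -113791*(-1/1226940) = 113791/1226940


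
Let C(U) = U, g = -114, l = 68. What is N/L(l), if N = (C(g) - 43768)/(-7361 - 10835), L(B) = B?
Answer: 21941/618664 ≈ 0.035465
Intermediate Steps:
N = 21941/9098 (N = (-114 - 43768)/(-7361 - 10835) = -43882/(-18196) = -43882*(-1/18196) = 21941/9098 ≈ 2.4116)
N/L(l) = (21941/9098)/68 = (21941/9098)*(1/68) = 21941/618664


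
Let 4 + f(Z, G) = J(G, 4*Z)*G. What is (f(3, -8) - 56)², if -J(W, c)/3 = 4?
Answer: 1296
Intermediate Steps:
J(W, c) = -12 (J(W, c) = -3*4 = -12)
f(Z, G) = -4 - 12*G
(f(3, -8) - 56)² = ((-4 - 12*(-8)) - 56)² = ((-4 + 96) - 56)² = (92 - 56)² = 36² = 1296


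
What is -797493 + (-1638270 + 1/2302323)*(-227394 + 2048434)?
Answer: -6868649132056113599/2302323 ≈ -2.9834e+12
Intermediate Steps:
-797493 + (-1638270 + 1/2302323)*(-227394 + 2048434) = -797493 + (-1638270 + 1/2302323)*1821040 = -797493 - 3771826701209/2302323*1821040 = -797493 - 6868647295969637360/2302323 = -6868649132056113599/2302323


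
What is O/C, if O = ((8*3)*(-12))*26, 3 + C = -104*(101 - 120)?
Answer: -7488/1973 ≈ -3.7952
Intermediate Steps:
C = 1973 (C = -3 - 104*(101 - 120) = -3 - 104*(-19) = -3 + 1976 = 1973)
O = -7488 (O = (24*(-12))*26 = -288*26 = -7488)
O/C = -7488/1973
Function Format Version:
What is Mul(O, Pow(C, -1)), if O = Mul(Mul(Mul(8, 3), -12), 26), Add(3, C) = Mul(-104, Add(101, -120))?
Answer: Rational(-7488, 1973) ≈ -3.7952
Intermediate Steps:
C = 1973 (C = Add(-3, Mul(-104, Add(101, -120))) = Add(-3, Mul(-104, -19)) = Add(-3, 1976) = 1973)
O = -7488 (O = Mul(Mul(24, -12), 26) = Mul(-288, 26) = -7488)
Mul(O, Pow(C, -1)) = Mul(-7488, Pow(1973, -1)) = Mul(-7488, Rational(1, 1973)) = Rational(-7488, 1973)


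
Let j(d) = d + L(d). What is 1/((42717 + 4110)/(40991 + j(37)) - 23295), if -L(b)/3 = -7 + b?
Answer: -13646/317867961 ≈ -4.2930e-5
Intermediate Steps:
L(b) = 21 - 3*b (L(b) = -3*(-7 + b) = 21 - 3*b)
j(d) = 21 - 2*d (j(d) = d + (21 - 3*d) = 21 - 2*d)
1/((42717 + 4110)/(40991 + j(37)) - 23295) = 1/((42717 + 4110)/(40991 + (21 - 2*37)) - 23295) = 1/(46827/(40991 + (21 - 74)) - 23295) = 1/(46827/(40991 - 53) - 23295) = 1/(46827/40938 - 23295) = 1/(46827*(1/40938) - 23295) = 1/(15609/13646 - 23295) = 1/(-317867961/13646) = -13646/317867961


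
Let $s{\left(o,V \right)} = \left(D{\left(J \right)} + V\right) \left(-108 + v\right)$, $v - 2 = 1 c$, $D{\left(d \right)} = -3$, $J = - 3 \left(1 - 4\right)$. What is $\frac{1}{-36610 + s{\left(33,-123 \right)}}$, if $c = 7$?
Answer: $- \frac{1}{24136} \approx -4.1432 \cdot 10^{-5}$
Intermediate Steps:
$J = 9$ ($J = \left(-3\right) \left(-3\right) = 9$)
$v = 9$ ($v = 2 + 1 \cdot 7 = 2 + 7 = 9$)
$s{\left(o,V \right)} = 297 - 99 V$ ($s{\left(o,V \right)} = \left(-3 + V\right) \left(-108 + 9\right) = \left(-3 + V\right) \left(-99\right) = 297 - 99 V$)
$\frac{1}{-36610 + s{\left(33,-123 \right)}} = \frac{1}{-36610 + \left(297 - -12177\right)} = \frac{1}{-36610 + \left(297 + 12177\right)} = \frac{1}{-36610 + 12474} = \frac{1}{-24136} = - \frac{1}{24136}$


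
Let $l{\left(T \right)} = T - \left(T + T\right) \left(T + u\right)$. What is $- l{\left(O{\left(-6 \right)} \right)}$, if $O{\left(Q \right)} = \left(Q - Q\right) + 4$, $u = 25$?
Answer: $228$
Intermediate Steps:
$O{\left(Q \right)} = 4$ ($O{\left(Q \right)} = 0 + 4 = 4$)
$l{\left(T \right)} = T - 2 T \left(25 + T\right)$ ($l{\left(T \right)} = T - \left(T + T\right) \left(T + 25\right) = T - 2 T \left(25 + T\right)$)
$- l{\left(O{\left(-6 \right)} \right)} = - \left(-1\right) 4 \left(49 + 2 \cdot 4\right) = - \left(-1\right) 4 \left(49 + 8\right) = - \left(-1\right) 4 \cdot 57 = \left(-1\right) \left(-228\right) = 228$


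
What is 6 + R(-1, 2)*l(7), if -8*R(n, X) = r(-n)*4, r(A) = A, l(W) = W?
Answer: 5/2 ≈ 2.5000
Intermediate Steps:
R(n, X) = n/2 (R(n, X) = -(-n)*4/8 = -(-1)*n/2 = n/2)
6 + R(-1, 2)*l(7) = 6 + ((½)*(-1))*7 = 6 - ½*7 = 6 - 7/2 = 5/2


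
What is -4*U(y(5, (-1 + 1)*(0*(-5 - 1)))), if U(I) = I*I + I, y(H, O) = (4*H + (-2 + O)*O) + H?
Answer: -2600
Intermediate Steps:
y(H, O) = 5*H + O*(-2 + O) (y(H, O) = (4*H + O*(-2 + O)) + H = 5*H + O*(-2 + O))
U(I) = I + I**2 (U(I) = I**2 + I = I + I**2)
-4*U(y(5, (-1 + 1)*(0*(-5 - 1)))) = -4*(((-1 + 1)*(0*(-5 - 1)))**2 - 2*(-1 + 1)*0*(-5 - 1) + 5*5)*(1 + (((-1 + 1)*(0*(-5 - 1)))**2 - 2*(-1 + 1)*0*(-5 - 1) + 5*5)) = -4*((0*(0*(-6)))**2 - 0*0*(-6) + 25)*(1 + ((0*(0*(-6)))**2 - 0*0*(-6) + 25)) = -4*((0*0)**2 - 0*0 + 25)*(1 + ((0*0)**2 - 0*0 + 25)) = -4*(0**2 - 2*0 + 25)*(1 + (0**2 - 2*0 + 25)) = -4*(0 + 0 + 25)*(1 + (0 + 0 + 25)) = -100*(1 + 25) = -100*26 = -4*650 = -2600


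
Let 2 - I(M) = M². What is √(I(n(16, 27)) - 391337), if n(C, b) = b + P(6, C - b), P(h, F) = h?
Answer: 2*I*√98106 ≈ 626.44*I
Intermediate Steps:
n(C, b) = 6 + b (n(C, b) = b + 6 = 6 + b)
I(M) = 2 - M²
√(I(n(16, 27)) - 391337) = √((2 - (6 + 27)²) - 391337) = √((2 - 1*33²) - 391337) = √((2 - 1*1089) - 391337) = √((2 - 1089) - 391337) = √(-1087 - 391337) = √(-392424) = 2*I*√98106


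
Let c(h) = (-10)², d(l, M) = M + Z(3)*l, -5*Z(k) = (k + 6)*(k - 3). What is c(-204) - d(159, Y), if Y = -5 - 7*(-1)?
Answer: 98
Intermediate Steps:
Y = 2 (Y = -5 + 7 = 2)
Z(k) = -(-3 + k)*(6 + k)/5 (Z(k) = -(k + 6)*(k - 3)/5 = -(6 + k)*(-3 + k)/5 = -(-3 + k)*(6 + k)/5)
d(l, M) = M (d(l, M) = M + (18/5 - ⅗*3 - ⅕*3²)*l = M + (18/5 - 9/5 - ⅕*9)*l = M + (18/5 - 9/5 - 9/5)*l = M + 0*l = M + 0 = M)
c(h) = 100
c(-204) - d(159, Y) = 100 - 1*2 = 100 - 2 = 98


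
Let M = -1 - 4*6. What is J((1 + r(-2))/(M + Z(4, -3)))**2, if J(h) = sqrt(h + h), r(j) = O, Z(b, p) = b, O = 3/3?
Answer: -4/21 ≈ -0.19048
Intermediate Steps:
M = -25 (M = -1 - 24 = -25)
O = 1 (O = 3*(1/3) = 1)
r(j) = 1
J(h) = sqrt(2)*sqrt(h) (J(h) = sqrt(2*h) = sqrt(2)*sqrt(h))
J((1 + r(-2))/(M + Z(4, -3)))**2 = (sqrt(2)*sqrt((1 + 1)/(-25 + 4)))**2 = (sqrt(2)*sqrt(2/(-21)))**2 = (sqrt(2)*sqrt(2*(-1/21)))**2 = (sqrt(2)*sqrt(-2/21))**2 = (sqrt(2)*(I*sqrt(42)/21))**2 = (2*I*sqrt(21)/21)**2 = -4/21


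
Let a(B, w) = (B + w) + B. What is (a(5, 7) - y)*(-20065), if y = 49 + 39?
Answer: 1424615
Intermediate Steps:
y = 88
a(B, w) = w + 2*B
(a(5, 7) - y)*(-20065) = ((7 + 2*5) - 1*88)*(-20065) = ((7 + 10) - 88)*(-20065) = (17 - 88)*(-20065) = -71*(-20065) = 1424615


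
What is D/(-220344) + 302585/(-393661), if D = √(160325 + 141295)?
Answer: -302585/393661 - √75405/110172 ≈ -0.77114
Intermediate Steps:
D = 2*√75405 (D = √301620 = 2*√75405 ≈ 549.20)
D/(-220344) + 302585/(-393661) = (2*√75405)/(-220344) + 302585/(-393661) = (2*√75405)*(-1/220344) + 302585*(-1/393661) = -√75405/110172 - 302585/393661 = -302585/393661 - √75405/110172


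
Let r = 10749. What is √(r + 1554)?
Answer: 3*√1367 ≈ 110.92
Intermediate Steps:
√(r + 1554) = √(10749 + 1554) = √12303 = 3*√1367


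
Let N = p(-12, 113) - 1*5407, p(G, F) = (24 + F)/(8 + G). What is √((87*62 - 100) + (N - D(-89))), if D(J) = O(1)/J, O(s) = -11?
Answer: I*√4669385/178 ≈ 12.14*I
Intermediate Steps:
p(G, F) = (24 + F)/(8 + G)
N = -21765/4 (N = (24 + 113)/(8 - 12) - 1*5407 = 137/(-4) - 5407 = -¼*137 - 5407 = -137/4 - 5407 = -21765/4 ≈ -5441.3)
D(J) = -11/J
√((87*62 - 100) + (N - D(-89))) = √((87*62 - 100) + (-21765/4 - (-11)/(-89))) = √((5394 - 100) + (-21765/4 - (-11)*(-1)/89)) = √(5294 + (-21765/4 - 1*11/89)) = √(5294 + (-21765/4 - 11/89)) = √(5294 - 1937129/356) = √(-52465/356) = I*√4669385/178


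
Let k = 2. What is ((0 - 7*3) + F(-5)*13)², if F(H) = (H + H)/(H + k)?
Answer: 4489/9 ≈ 498.78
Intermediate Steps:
F(H) = 2*H/(2 + H) (F(H) = (H + H)/(H + 2) = (2*H)/(2 + H) = 2*H/(2 + H))
((0 - 7*3) + F(-5)*13)² = ((0 - 7*3) + (2*(-5)/(2 - 5))*13)² = ((0 - 21) + (2*(-5)/(-3))*13)² = (-21 + (2*(-5)*(-⅓))*13)² = (-21 + (10/3)*13)² = (-21 + 130/3)² = (67/3)² = 4489/9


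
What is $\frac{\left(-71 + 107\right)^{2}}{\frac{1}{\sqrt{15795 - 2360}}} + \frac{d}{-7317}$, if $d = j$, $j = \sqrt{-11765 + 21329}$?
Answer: $1296 \sqrt{13435} - \frac{2 \sqrt{2391}}{7317} \approx 1.5022 \cdot 10^{5}$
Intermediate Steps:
$j = 2 \sqrt{2391}$ ($j = \sqrt{9564} = 2 \sqrt{2391} \approx 97.796$)
$d = 2 \sqrt{2391} \approx 97.796$
$\frac{\left(-71 + 107\right)^{2}}{\frac{1}{\sqrt{15795 - 2360}}} + \frac{d}{-7317} = \frac{\left(-71 + 107\right)^{2}}{\frac{1}{\sqrt{15795 - 2360}}} + \frac{2 \sqrt{2391}}{-7317} = \frac{36^{2}}{\frac{1}{\sqrt{13435}}} + 2 \sqrt{2391} \left(- \frac{1}{7317}\right) = \frac{1296}{\frac{1}{13435} \sqrt{13435}} - \frac{2 \sqrt{2391}}{7317} = 1296 \sqrt{13435} - \frac{2 \sqrt{2391}}{7317}$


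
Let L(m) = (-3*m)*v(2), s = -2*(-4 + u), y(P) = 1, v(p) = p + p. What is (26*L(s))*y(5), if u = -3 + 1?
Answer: -3744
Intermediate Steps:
v(p) = 2*p
u = -2
s = 12 (s = -2*(-4 - 2) = -2*(-6) = 12)
L(m) = -12*m (L(m) = (-3*m)*(2*2) = -3*m*4 = -12*m)
(26*L(s))*y(5) = (26*(-12*12))*1 = (26*(-144))*1 = -3744*1 = -3744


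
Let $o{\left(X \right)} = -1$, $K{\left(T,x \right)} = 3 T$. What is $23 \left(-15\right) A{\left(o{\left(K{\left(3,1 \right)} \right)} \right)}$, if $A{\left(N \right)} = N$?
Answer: $345$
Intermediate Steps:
$23 \left(-15\right) A{\left(o{\left(K{\left(3,1 \right)} \right)} \right)} = 23 \left(-15\right) \left(-1\right) = \left(-345\right) \left(-1\right) = 345$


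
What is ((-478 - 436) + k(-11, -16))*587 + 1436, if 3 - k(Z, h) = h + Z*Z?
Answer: -594956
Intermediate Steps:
k(Z, h) = 3 - h - Z**2 (k(Z, h) = 3 - (h + Z*Z) = 3 - (h + Z**2) = 3 + (-h - Z**2) = 3 - h - Z**2)
((-478 - 436) + k(-11, -16))*587 + 1436 = ((-478 - 436) + (3 - 1*(-16) - 1*(-11)**2))*587 + 1436 = (-914 + (3 + 16 - 1*121))*587 + 1436 = (-914 + (3 + 16 - 121))*587 + 1436 = (-914 - 102)*587 + 1436 = -1016*587 + 1436 = -596392 + 1436 = -594956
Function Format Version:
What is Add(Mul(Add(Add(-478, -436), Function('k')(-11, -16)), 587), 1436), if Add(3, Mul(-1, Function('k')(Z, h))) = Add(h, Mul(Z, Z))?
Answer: -594956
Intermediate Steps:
Function('k')(Z, h) = Add(3, Mul(-1, h), Mul(-1, Pow(Z, 2))) (Function('k')(Z, h) = Add(3, Mul(-1, Add(h, Mul(Z, Z)))) = Add(3, Mul(-1, Add(h, Pow(Z, 2)))) = Add(3, Add(Mul(-1, h), Mul(-1, Pow(Z, 2)))) = Add(3, Mul(-1, h), Mul(-1, Pow(Z, 2))))
Add(Mul(Add(Add(-478, -436), Function('k')(-11, -16)), 587), 1436) = Add(Mul(Add(Add(-478, -436), Add(3, Mul(-1, -16), Mul(-1, Pow(-11, 2)))), 587), 1436) = Add(Mul(Add(-914, Add(3, 16, Mul(-1, 121))), 587), 1436) = Add(Mul(Add(-914, Add(3, 16, -121)), 587), 1436) = Add(Mul(Add(-914, -102), 587), 1436) = Add(Mul(-1016, 587), 1436) = Add(-596392, 1436) = -594956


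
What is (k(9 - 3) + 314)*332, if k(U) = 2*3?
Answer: 106240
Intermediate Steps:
k(U) = 6
(k(9 - 3) + 314)*332 = (6 + 314)*332 = 320*332 = 106240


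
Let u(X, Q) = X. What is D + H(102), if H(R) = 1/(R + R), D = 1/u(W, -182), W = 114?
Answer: 53/3876 ≈ 0.013674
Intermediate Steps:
D = 1/114 ≈ 0.0087719
H(R) = 1/(2*R)
D + H(102) = 1/114 + (½)/102 = 1/114 + (½)*(1/102) = 1/114 + 1/204 = 53/3876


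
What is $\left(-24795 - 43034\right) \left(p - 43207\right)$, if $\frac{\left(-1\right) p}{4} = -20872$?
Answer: $-2732219949$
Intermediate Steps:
$p = 83488$ ($p = \left(-4\right) \left(-20872\right) = 83488$)
$\left(-24795 - 43034\right) \left(p - 43207\right) = \left(-24795 - 43034\right) \left(83488 - 43207\right) = \left(-67829\right) 40281 = -2732219949$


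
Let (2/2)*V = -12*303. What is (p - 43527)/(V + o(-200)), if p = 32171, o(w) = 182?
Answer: 5678/1727 ≈ 3.2878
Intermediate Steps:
V = -3636 (V = -12*303 = -3636)
(p - 43527)/(V + o(-200)) = (32171 - 43527)/(-3636 + 182) = -11356/(-3454) = -11356*(-1/3454) = 5678/1727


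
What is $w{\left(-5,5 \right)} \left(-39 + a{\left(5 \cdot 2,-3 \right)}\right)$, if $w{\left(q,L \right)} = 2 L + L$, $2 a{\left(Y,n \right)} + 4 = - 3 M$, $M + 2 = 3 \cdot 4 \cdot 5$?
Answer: $-1920$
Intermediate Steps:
$M = 58$ ($M = -2 + 3 \cdot 4 \cdot 5 = -2 + 12 \cdot 5 = -2 + 60 = 58$)
$a{\left(Y,n \right)} = -89$ ($a{\left(Y,n \right)} = -2 + \frac{\left(-3\right) 58}{2} = -2 + \frac{1}{2} \left(-174\right) = -2 - 87 = -89$)
$w{\left(q,L \right)} = 3 L$
$w{\left(-5,5 \right)} \left(-39 + a{\left(5 \cdot 2,-3 \right)}\right) = 3 \cdot 5 \left(-39 - 89\right) = 15 \left(-128\right) = -1920$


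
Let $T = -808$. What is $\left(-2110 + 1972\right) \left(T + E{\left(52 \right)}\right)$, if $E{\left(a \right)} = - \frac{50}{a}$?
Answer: $\frac{1451277}{13} \approx 1.1164 \cdot 10^{5}$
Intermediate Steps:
$\left(-2110 + 1972\right) \left(T + E{\left(52 \right)}\right) = \left(-2110 + 1972\right) \left(-808 - \frac{50}{52}\right) = - 138 \left(-808 - \frac{25}{26}\right) = \left(-138\right) \left(- \frac{21033}{26}\right) = \frac{1451277}{13}$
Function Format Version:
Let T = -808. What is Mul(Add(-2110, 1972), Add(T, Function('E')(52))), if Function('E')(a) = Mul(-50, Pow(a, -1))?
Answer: Rational(1451277, 13) ≈ 1.1164e+5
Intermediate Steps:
Mul(Add(-2110, 1972), Add(T, Function('E')(52))) = Mul(Add(-2110, 1972), Add(-808, Mul(-50, Pow(52, -1)))) = Mul(-138, Add(-808, Mul(-50, Rational(1, 52)))) = Mul(-138, Add(-808, Rational(-25, 26))) = Mul(-138, Rational(-21033, 26)) = Rational(1451277, 13)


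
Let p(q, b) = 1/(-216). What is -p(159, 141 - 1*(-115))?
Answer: 1/216 ≈ 0.0046296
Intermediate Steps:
p(q, b) = -1/216
-p(159, 141 - 1*(-115)) = -1*(-1/216) = 1/216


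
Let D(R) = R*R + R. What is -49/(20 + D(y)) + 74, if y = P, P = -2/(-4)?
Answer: 5946/83 ≈ 71.639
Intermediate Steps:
P = 1/2 (P = -2*(-1/4) = 1/2 ≈ 0.50000)
y = 1/2 ≈ 0.50000
D(R) = R + R**2 (D(R) = R**2 + R = R + R**2)
-49/(20 + D(y)) + 74 = -49/(20 + (1 + 1/2)/2) + 74 = -49/(20 + (1/2)*(3/2)) + 74 = -49/(20 + 3/4) + 74 = -49/83/4 + 74 = -49*4/83 + 74 = -196/83 + 74 = 5946/83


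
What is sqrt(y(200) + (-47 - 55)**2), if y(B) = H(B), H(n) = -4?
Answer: 20*sqrt(26) ≈ 101.98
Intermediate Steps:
y(B) = -4
sqrt(y(200) + (-47 - 55)**2) = sqrt(-4 + (-47 - 55)**2) = sqrt(-4 + (-102)**2) = sqrt(-4 + 10404) = sqrt(10400) = 20*sqrt(26)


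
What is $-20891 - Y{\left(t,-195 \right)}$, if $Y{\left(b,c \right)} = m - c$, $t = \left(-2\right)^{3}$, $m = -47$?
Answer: $-21039$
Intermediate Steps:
$t = -8$
$Y{\left(b,c \right)} = -47 - c$
$-20891 - Y{\left(t,-195 \right)} = -20891 - \left(-47 - -195\right) = -20891 - \left(-47 + 195\right) = -20891 - 148 = -21039$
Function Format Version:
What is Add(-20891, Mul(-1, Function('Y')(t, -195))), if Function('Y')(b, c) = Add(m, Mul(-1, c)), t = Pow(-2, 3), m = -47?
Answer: -21039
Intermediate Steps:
t = -8
Function('Y')(b, c) = Add(-47, Mul(-1, c))
Add(-20891, Mul(-1, Function('Y')(t, -195))) = Add(-20891, Mul(-1, Add(-47, Mul(-1, -195)))) = Add(-20891, Mul(-1, Add(-47, 195))) = Add(-20891, Mul(-1, 148)) = Add(-20891, -148) = -21039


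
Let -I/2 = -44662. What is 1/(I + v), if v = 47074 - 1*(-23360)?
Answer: 1/159758 ≈ 6.2595e-6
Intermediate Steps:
v = 70434 (v = 47074 + 23360 = 70434)
I = 89324 (I = -2*(-44662) = 89324)
1/(I + v) = 1/(89324 + 70434) = 1/159758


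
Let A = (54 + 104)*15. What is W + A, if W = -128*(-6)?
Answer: 3138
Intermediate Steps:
W = 768
A = 2370 (A = 158*15 = 2370)
W + A = 768 + 2370 = 3138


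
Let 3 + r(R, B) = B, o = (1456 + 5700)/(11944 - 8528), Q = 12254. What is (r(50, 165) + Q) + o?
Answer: 10605053/854 ≈ 12418.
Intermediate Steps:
o = 1789/854 (o = 7156/3416 = 7156*(1/3416) = 1789/854 ≈ 2.0948)
r(R, B) = -3 + B
(r(50, 165) + Q) + o = ((-3 + 165) + 12254) + 1789/854 = (162 + 12254) + 1789/854 = 12416 + 1789/854 = 10605053/854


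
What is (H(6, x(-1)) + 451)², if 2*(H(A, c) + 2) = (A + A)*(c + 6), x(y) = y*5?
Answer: 207025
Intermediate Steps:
x(y) = 5*y
H(A, c) = -2 + A*(6 + c) (H(A, c) = -2 + ((A + A)*(c + 6))/2 = -2 + ((2*A)*(6 + c))/2 = -2 + (2*A*(6 + c))/2 = -2 + A*(6 + c))
(H(6, x(-1)) + 451)² = ((-2 + 6*6 + 6*(5*(-1))) + 451)² = ((-2 + 36 + 6*(-5)) + 451)² = ((-2 + 36 - 30) + 451)² = (4 + 451)² = 455² = 207025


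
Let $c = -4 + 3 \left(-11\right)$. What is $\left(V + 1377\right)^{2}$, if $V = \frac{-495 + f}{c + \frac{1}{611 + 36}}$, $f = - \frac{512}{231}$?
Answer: $\frac{59115786072116437225}{30577338783684} \approx 1.9333 \cdot 10^{6}$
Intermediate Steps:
$c = -37$ ($c = -4 - 33 = -37$)
$f = - \frac{512}{231}$ ($f = \left(-512\right) \frac{1}{231} = - \frac{512}{231} \approx -2.2164$)
$V = \frac{74312479}{5529678}$ ($V = \frac{-495 - \frac{512}{231}}{-37 + \frac{1}{611 + 36}} = - \frac{114857}{231 \left(-37 + \frac{1}{647}\right)} = - \frac{114857}{231 \left(- \frac{23938}{647}\right)} = \left(- \frac{114857}{231}\right) \left(- \frac{647}{23938}\right) = \frac{74312479}{5529678} \approx 13.439$)
$\left(V + 1377\right)^{2} = \left(\frac{74312479}{5529678} + 1377\right)^{2} = \left(\frac{7688679085}{5529678}\right)^{2} = \frac{59115786072116437225}{30577338783684}$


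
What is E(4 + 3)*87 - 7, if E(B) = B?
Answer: 602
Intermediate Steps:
E(4 + 3)*87 - 7 = (4 + 3)*87 - 7 = 7*87 - 7 = 609 - 7 = 602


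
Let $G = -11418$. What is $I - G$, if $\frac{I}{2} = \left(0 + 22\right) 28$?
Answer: $12650$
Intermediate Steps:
$I = 1232$ ($I = 2 \left(0 + 22\right) 28 = 2 \cdot 22 \cdot 28 = 2 \cdot 616 = 1232$)
$I - G = 1232 - -11418 = 1232 + 11418 = 12650$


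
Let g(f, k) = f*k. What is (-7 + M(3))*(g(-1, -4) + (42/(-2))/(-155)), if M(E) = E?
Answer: -2564/155 ≈ -16.542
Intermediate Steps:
(-7 + M(3))*(g(-1, -4) + (42/(-2))/(-155)) = (-7 + 3)*(-1*(-4) + (42/(-2))/(-155)) = -4*(4 + (42*(-½))*(-1/155)) = -4*(4 - 21*(-1/155)) = -4*(4 + 21/155) = -4*641/155 = -2564/155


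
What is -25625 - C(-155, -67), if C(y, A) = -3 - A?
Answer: -25689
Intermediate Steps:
-25625 - C(-155, -67) = -25625 - (-3 - 1*(-67)) = -25625 - (-3 + 67) = -25625 - 1*64 = -25625 - 64 = -25689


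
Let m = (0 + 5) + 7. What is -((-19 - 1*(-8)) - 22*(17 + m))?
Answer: 649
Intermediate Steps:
m = 12 (m = 5 + 7 = 12)
-((-19 - 1*(-8)) - 22*(17 + m)) = -((-19 - 1*(-8)) - 22*(17 + 12)) = -((-19 + 8) - 22*29) = -(-11 - 638) = -1*(-649) = 649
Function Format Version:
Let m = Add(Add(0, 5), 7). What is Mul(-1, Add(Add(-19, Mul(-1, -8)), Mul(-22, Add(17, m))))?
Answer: 649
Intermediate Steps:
m = 12 (m = Add(5, 7) = 12)
Mul(-1, Add(Add(-19, Mul(-1, -8)), Mul(-22, Add(17, m)))) = Mul(-1, Add(Add(-19, Mul(-1, -8)), Mul(-22, Add(17, 12)))) = Mul(-1, Add(Add(-19, 8), Mul(-22, 29))) = Mul(-1, Add(-11, -638)) = Mul(-1, -649) = 649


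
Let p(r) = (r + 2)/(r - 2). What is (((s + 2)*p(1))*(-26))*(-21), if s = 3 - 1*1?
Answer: -6552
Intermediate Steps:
s = 2 (s = 3 - 1 = 2)
p(r) = (2 + r)/(-2 + r)
(((s + 2)*p(1))*(-26))*(-21) = (((2 + 2)*((2 + 1)/(-2 + 1)))*(-26))*(-21) = ((4*(3/(-1)))*(-26))*(-21) = ((4*(-1*3))*(-26))*(-21) = ((4*(-3))*(-26))*(-21) = -12*(-26)*(-21) = 312*(-21) = -6552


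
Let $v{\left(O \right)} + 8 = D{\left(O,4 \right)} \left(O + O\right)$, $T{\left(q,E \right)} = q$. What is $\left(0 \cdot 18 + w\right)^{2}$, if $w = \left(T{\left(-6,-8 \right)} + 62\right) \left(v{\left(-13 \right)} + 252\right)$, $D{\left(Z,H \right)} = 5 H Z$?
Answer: $153839666176$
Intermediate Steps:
$D{\left(Z,H \right)} = 5 H Z$
$v{\left(O \right)} = -8 + 40 O^{2}$ ($v{\left(O \right)} = -8 + 5 \cdot 4 O \left(O + O\right) = -8 + 20 O 2 O = -8 + 40 O^{2}$)
$w = 392224$ ($w = \left(-6 + 62\right) \left(\left(-8 + 40 \left(-13\right)^{2}\right) + 252\right) = 56 \left(\left(-8 + 40 \cdot 169\right) + 252\right) = 56 \left(\left(-8 + 6760\right) + 252\right) = 56 \left(6752 + 252\right) = 56 \cdot 7004 = 392224$)
$\left(0 \cdot 18 + w\right)^{2} = \left(0 \cdot 18 + 392224\right)^{2} = \left(0 + 392224\right)^{2} = 392224^{2} = 153839666176$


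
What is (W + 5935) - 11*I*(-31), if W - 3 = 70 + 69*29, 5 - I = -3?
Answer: 10737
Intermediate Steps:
I = 8 (I = 5 - 1*(-3) = 5 + 3 = 8)
W = 2074 (W = 3 + (70 + 69*29) = 3 + (70 + 2001) = 3 + 2071 = 2074)
(W + 5935) - 11*I*(-31) = (2074 + 5935) - 88*(-31) = 8009 - 11*(-248) = 8009 + 2728 = 10737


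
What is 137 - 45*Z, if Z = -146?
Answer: 6707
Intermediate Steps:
137 - 45*Z = 137 - 45*(-146) = 137 + 6570 = 6707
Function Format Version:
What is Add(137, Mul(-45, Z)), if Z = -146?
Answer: 6707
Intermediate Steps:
Add(137, Mul(-45, Z)) = Add(137, Mul(-45, -146)) = Add(137, 6570) = 6707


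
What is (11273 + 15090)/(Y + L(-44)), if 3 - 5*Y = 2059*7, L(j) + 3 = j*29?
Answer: -26363/4161 ≈ -6.3357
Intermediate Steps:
L(j) = -3 + 29*j (L(j) = -3 + j*29 = -3 + 29*j)
Y = -2882 (Y = ⅗ - 2059*7/5 = ⅗ - ⅕*14413 = ⅗ - 14413/5 = -2882)
(11273 + 15090)/(Y + L(-44)) = (11273 + 15090)/(-2882 + (-3 + 29*(-44))) = 26363/(-2882 + (-3 - 1276)) = 26363/(-2882 - 1279) = 26363/(-4161) = 26363*(-1/4161) = -26363/4161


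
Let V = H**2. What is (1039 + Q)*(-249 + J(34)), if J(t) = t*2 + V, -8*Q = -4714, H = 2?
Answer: -1152801/4 ≈ -2.8820e+5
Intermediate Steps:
Q = 2357/4 (Q = -1/8*(-4714) = 2357/4 ≈ 589.25)
V = 4 (V = 2**2 = 4)
J(t) = 4 + 2*t (J(t) = t*2 + 4 = 2*t + 4 = 4 + 2*t)
(1039 + Q)*(-249 + J(34)) = (1039 + 2357/4)*(-249 + (4 + 2*34)) = 6513*(-249 + (4 + 68))/4 = 6513*(-249 + 72)/4 = (6513/4)*(-177) = -1152801/4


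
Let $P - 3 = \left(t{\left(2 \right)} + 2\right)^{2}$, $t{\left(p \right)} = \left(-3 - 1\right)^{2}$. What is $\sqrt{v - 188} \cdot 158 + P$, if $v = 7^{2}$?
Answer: $327 + 158 i \sqrt{139} \approx 327.0 + 1862.8 i$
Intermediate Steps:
$v = 49$
$t{\left(p \right)} = 16$ ($t{\left(p \right)} = \left(-4\right)^{2} = 16$)
$P = 327$ ($P = 3 + \left(16 + 2\right)^{2} = 3 + 18^{2} = 3 + 324 = 327$)
$\sqrt{v - 188} \cdot 158 + P = \sqrt{49 - 188} \cdot 158 + 327 = \sqrt{-139} \cdot 158 + 327 = i \sqrt{139} \cdot 158 + 327 = 158 i \sqrt{139} + 327 = 327 + 158 i \sqrt{139}$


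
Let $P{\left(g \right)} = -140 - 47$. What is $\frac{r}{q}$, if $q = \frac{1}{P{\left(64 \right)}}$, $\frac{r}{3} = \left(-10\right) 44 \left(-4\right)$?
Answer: $-987360$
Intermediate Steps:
$r = 5280$ ($r = 3 \left(-10\right) 44 \left(-4\right) = 3 \left(\left(-440\right) \left(-4\right)\right) = 3 \cdot 1760 = 5280$)
$P{\left(g \right)} = -187$ ($P{\left(g \right)} = -140 - 47 = -187$)
$q = - \frac{1}{187}$ ($q = \frac{1}{-187} = - \frac{1}{187} \approx -0.0053476$)
$\frac{r}{q} = \frac{5280}{- \frac{1}{187}} = 5280 \left(-187\right) = -987360$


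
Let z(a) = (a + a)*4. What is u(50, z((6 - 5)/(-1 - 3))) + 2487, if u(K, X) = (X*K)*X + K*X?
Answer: 2587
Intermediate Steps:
z(a) = 8*a (z(a) = (2*a)*4 = 8*a)
u(K, X) = K*X + K*X**2 (u(K, X) = (K*X)*X + K*X = K*X**2 + K*X = K*X + K*X**2)
u(50, z((6 - 5)/(-1 - 3))) + 2487 = 50*(8*((6 - 5)/(-1 - 3)))*(1 + 8*((6 - 5)/(-1 - 3))) + 2487 = 50*(8*(1/(-4)))*(1 + 8*(1/(-4))) + 2487 = 50*(8*(1*(-1/4)))*(1 + 8*(1*(-1/4))) + 2487 = 50*(8*(-1/4))*(1 + 8*(-1/4)) + 2487 = 50*(-2)*(1 - 2) + 2487 = 50*(-2)*(-1) + 2487 = 100 + 2487 = 2587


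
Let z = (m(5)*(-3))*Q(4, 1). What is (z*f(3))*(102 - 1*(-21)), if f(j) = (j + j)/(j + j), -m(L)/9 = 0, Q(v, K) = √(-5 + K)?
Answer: 0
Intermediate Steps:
m(L) = 0 (m(L) = -9*0 = 0)
f(j) = 1 (f(j) = (2*j)/((2*j)) = (2*j)*(1/(2*j)) = 1)
z = 0 (z = (0*(-3))*√(-5 + 1) = 0*√(-4) = 0*(2*I) = 0)
(z*f(3))*(102 - 1*(-21)) = (0*1)*(102 - 1*(-21)) = 0*(102 + 21) = 0*123 = 0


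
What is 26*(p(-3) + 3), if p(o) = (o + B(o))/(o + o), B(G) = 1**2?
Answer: 260/3 ≈ 86.667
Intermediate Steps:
B(G) = 1
p(o) = (1 + o)/(2*o) (p(o) = (o + 1)/(o + o) = (1 + o)/((2*o)) = (1 + o)*(1/(2*o)) = (1 + o)/(2*o))
26*(p(-3) + 3) = 26*((1/2)*(1 - 3)/(-3) + 3) = 26*((1/2)*(-1/3)*(-2) + 3) = 26*(1/3 + 3) = 26*(10/3) = 260/3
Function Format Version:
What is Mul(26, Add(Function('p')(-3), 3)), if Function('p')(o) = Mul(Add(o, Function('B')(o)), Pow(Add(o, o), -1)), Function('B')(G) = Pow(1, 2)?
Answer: Rational(260, 3) ≈ 86.667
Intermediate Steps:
Function('B')(G) = 1
Function('p')(o) = Mul(Rational(1, 2), Pow(o, -1), Add(1, o)) (Function('p')(o) = Mul(Add(o, 1), Pow(Add(o, o), -1)) = Mul(Add(1, o), Pow(Mul(2, o), -1)) = Mul(Add(1, o), Mul(Rational(1, 2), Pow(o, -1))) = Mul(Rational(1, 2), Pow(o, -1), Add(1, o)))
Mul(26, Add(Function('p')(-3), 3)) = Mul(26, Add(Mul(Rational(1, 2), Pow(-3, -1), Add(1, -3)), 3)) = Mul(26, Add(Mul(Rational(1, 2), Rational(-1, 3), -2), 3)) = Mul(26, Add(Rational(1, 3), 3)) = Mul(26, Rational(10, 3)) = Rational(260, 3)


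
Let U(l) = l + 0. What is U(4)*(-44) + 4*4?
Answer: -160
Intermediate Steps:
U(l) = l
U(4)*(-44) + 4*4 = 4*(-44) + 4*4 = -176 + 16 = -160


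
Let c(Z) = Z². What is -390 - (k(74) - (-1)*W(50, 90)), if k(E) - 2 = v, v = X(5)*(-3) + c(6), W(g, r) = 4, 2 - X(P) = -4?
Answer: -414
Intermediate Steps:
X(P) = 6 (X(P) = 2 - 1*(-4) = 2 + 4 = 6)
v = 18 (v = 6*(-3) + 6² = -18 + 36 = 18)
k(E) = 20 (k(E) = 2 + 18 = 20)
-390 - (k(74) - (-1)*W(50, 90)) = -390 - (20 - (-1)*4) = -390 - (20 - 1*(-4)) = -390 - (20 + 4) = -390 - 1*24 = -390 - 24 = -414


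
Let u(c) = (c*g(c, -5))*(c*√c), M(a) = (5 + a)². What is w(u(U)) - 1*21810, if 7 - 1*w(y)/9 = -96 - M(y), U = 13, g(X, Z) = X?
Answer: 564715995 + 197730*√13 ≈ 5.6543e+8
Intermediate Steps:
u(c) = c^(7/2) (u(c) = (c*c)*(c*√c) = c²*c^(3/2) = c^(7/2))
w(y) = 927 + 9*(5 + y)² (w(y) = 63 - 9*(-96 - (5 + y)²) = 63 + (864 + 9*(5 + y)²) = 927 + 9*(5 + y)²)
w(u(U)) - 1*21810 = (927 + 9*(5 + 13^(7/2))²) - 1*21810 = (927 + 9*(5 + 2197*√13)²) - 21810 = -20883 + 9*(5 + 2197*√13)²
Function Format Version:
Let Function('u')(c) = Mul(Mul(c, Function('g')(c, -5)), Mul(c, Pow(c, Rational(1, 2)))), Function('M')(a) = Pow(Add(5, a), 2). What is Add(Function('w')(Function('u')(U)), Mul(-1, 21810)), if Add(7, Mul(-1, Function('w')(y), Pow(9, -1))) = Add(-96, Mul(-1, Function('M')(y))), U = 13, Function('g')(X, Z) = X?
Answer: Add(564715995, Mul(197730, Pow(13, Rational(1, 2)))) ≈ 5.6543e+8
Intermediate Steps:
Function('u')(c) = Pow(c, Rational(7, 2)) (Function('u')(c) = Mul(Mul(c, c), Mul(c, Pow(c, Rational(1, 2)))) = Mul(Pow(c, 2), Pow(c, Rational(3, 2))) = Pow(c, Rational(7, 2)))
Function('w')(y) = Add(927, Mul(9, Pow(Add(5, y), 2))) (Function('w')(y) = Add(63, Mul(-9, Add(-96, Mul(-1, Pow(Add(5, y), 2))))) = Add(63, Add(864, Mul(9, Pow(Add(5, y), 2)))) = Add(927, Mul(9, Pow(Add(5, y), 2))))
Add(Function('w')(Function('u')(U)), Mul(-1, 21810)) = Add(Add(927, Mul(9, Pow(Add(5, Pow(13, Rational(7, 2))), 2))), Mul(-1, 21810)) = Add(Add(927, Mul(9, Pow(Add(5, Mul(2197, Pow(13, Rational(1, 2)))), 2))), -21810) = Add(-20883, Mul(9, Pow(Add(5, Mul(2197, Pow(13, Rational(1, 2)))), 2)))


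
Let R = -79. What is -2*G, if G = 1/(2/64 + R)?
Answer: 64/2527 ≈ 0.025326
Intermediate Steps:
G = -32/2527 (G = 1/(2/64 - 79) = 1/(2*(1/64) - 79) = 1/(1/32 - 79) = 1/(-2527/32) = -32/2527 ≈ -0.012663)
-2*G = -2*(-32/2527) = 64/2527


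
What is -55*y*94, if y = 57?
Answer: -294690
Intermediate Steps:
-55*y*94 = -55*57*94 = -3135*94 = -294690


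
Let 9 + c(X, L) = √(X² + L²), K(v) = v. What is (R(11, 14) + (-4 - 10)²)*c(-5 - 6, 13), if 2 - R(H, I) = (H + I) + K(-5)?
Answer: -1602 + 178*√290 ≈ 1429.2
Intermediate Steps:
R(H, I) = 7 - H - I (R(H, I) = 2 - ((H + I) - 5) = 2 - (-5 + H + I) = 2 + (5 - H - I) = 7 - H - I)
c(X, L) = -9 + √(L² + X²) (c(X, L) = -9 + √(X² + L²) = -9 + √(L² + X²))
(R(11, 14) + (-4 - 10)²)*c(-5 - 6, 13) = ((7 - 1*11 - 1*14) + (-4 - 10)²)*(-9 + √(13² + (-5 - 6)²)) = ((7 - 11 - 14) + (-14)²)*(-9 + √(169 + (-11)²)) = (-18 + 196)*(-9 + √(169 + 121)) = 178*(-9 + √290) = -1602 + 178*√290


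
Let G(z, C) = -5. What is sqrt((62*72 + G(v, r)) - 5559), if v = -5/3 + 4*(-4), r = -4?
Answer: 10*I*sqrt(11) ≈ 33.166*I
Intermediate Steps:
v = -53/3 (v = -5*1/3 - 16 = -5/3 - 16 = -53/3 ≈ -17.667)
sqrt((62*72 + G(v, r)) - 5559) = sqrt((62*72 - 5) - 5559) = sqrt((4464 - 5) - 5559) = sqrt(4459 - 5559) = sqrt(-1100) = 10*I*sqrt(11)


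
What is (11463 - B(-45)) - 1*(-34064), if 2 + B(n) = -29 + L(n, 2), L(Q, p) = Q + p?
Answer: 45601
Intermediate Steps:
B(n) = -29 + n (B(n) = -2 + (-29 + (n + 2)) = -2 + (-29 + (2 + n)) = -2 + (-27 + n) = -29 + n)
(11463 - B(-45)) - 1*(-34064) = (11463 - (-29 - 45)) - 1*(-34064) = (11463 - 1*(-74)) + 34064 = (11463 + 74) + 34064 = 11537 + 34064 = 45601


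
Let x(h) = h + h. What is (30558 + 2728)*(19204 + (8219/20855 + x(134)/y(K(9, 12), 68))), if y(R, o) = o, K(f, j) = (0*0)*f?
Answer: 13334033155784/20855 ≈ 6.3937e+8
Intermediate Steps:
x(h) = 2*h
K(f, j) = 0 (K(f, j) = 0*f = 0)
(30558 + 2728)*(19204 + (8219/20855 + x(134)/y(K(9, 12), 68))) = (30558 + 2728)*(19204 + (8219/20855 + (2*134)/68)) = 33286*(19204 + (8219*(1/20855) + 268*(1/68))) = 33286*(19204 + (8219/20855 + 67/17)) = 33286*(19204 + 1537008/354535) = 33286*(6810027148/354535) = 13334033155784/20855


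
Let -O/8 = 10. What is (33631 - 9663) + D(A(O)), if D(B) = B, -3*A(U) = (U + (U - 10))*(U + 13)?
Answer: 60514/3 ≈ 20171.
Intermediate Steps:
O = -80 (O = -8*10 = -80)
A(U) = -(-10 + 2*U)*(13 + U)/3 (A(U) = -(U + (U - 10))*(U + 13)/3 = -(U + (-10 + U))*(13 + U)/3 = -(-10 + 2*U)*(13 + U)/3)
(33631 - 9663) + D(A(O)) = (33631 - 9663) + (130/3 - 16/3*(-80) - 2/3*(-80)**2) = 23968 + (130/3 + 1280/3 - 2/3*6400) = 23968 + (130/3 + 1280/3 - 12800/3) = 23968 - 11390/3 = 60514/3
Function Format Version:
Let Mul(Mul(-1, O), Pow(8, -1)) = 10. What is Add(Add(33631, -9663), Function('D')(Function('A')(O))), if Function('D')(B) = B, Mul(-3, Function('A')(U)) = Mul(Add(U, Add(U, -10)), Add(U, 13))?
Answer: Rational(60514, 3) ≈ 20171.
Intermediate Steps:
O = -80 (O = Mul(-8, 10) = -80)
Function('A')(U) = Mul(Rational(-1, 3), Add(-10, Mul(2, U)), Add(13, U)) (Function('A')(U) = Mul(Rational(-1, 3), Mul(Add(U, Add(U, -10)), Add(U, 13))) = Mul(Rational(-1, 3), Mul(Add(U, Add(-10, U)), Add(13, U))) = Mul(Rational(-1, 3), Mul(Add(-10, Mul(2, U)), Add(13, U))) = Mul(Rational(-1, 3), Add(-10, Mul(2, U)), Add(13, U)))
Add(Add(33631, -9663), Function('D')(Function('A')(O))) = Add(Add(33631, -9663), Add(Rational(130, 3), Mul(Rational(-16, 3), -80), Mul(Rational(-2, 3), Pow(-80, 2)))) = Add(23968, Add(Rational(130, 3), Rational(1280, 3), Mul(Rational(-2, 3), 6400))) = Add(23968, Add(Rational(130, 3), Rational(1280, 3), Rational(-12800, 3))) = Add(23968, Rational(-11390, 3)) = Rational(60514, 3)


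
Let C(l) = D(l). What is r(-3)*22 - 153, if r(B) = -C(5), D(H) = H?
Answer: -263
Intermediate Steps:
C(l) = l
r(B) = -5 (r(B) = -1*5 = -5)
r(-3)*22 - 153 = -5*22 - 153 = -110 - 153 = -263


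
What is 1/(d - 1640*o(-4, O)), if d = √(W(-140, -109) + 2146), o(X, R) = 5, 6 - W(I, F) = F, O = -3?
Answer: -8200/67237739 - √2261/67237739 ≈ -0.00012266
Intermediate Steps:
W(I, F) = 6 - F
d = √2261 (d = √((6 - 1*(-109)) + 2146) = √((6 + 109) + 2146) = √(115 + 2146) = √2261 ≈ 47.550)
1/(d - 1640*o(-4, O)) = 1/(√2261 - 1640*5) = 1/(√2261 - 8200) = 1/(-8200 + √2261)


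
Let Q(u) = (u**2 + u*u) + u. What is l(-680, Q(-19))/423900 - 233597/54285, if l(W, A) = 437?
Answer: -942838531/219156300 ≈ -4.3021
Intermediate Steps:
Q(u) = u + 2*u**2 (Q(u) = (u**2 + u**2) + u = 2*u**2 + u = u + 2*u**2)
l(-680, Q(-19))/423900 - 233597/54285 = 437/423900 - 233597/54285 = 437*(1/423900) - 233597*1/54285 = 437/423900 - 33371/7755 = -942838531/219156300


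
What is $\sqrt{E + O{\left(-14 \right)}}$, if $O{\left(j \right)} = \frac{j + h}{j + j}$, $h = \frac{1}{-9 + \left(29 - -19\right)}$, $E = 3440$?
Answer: $\frac{5 \sqrt{41026713}}{546} \approx 58.656$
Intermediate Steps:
$h = \frac{1}{39}$ ($h = \frac{1}{-9 + \left(29 + 19\right)} = \frac{1}{-9 + 48} = \frac{1}{39} \approx 0.025641$)
$O{\left(j \right)} = \frac{\frac{1}{39} + j}{2 j}$ ($O{\left(j \right)} = \frac{j + \frac{1}{39}}{j + j} = \frac{\frac{1}{39} + j}{2 j}$)
$\sqrt{E + O{\left(-14 \right)}} = \sqrt{3440 + \frac{1 + 39 \left(-14\right)}{78 \left(-14\right)}} = \sqrt{3440 + \frac{1}{78} \left(- \frac{1}{14}\right) \left(1 - 546\right)} = \sqrt{3440 + \frac{1}{78} \left(- \frac{1}{14}\right) \left(-545\right)} = \sqrt{3440 + \frac{545}{1092}} = \sqrt{\frac{3757025}{1092}} = \frac{5 \sqrt{41026713}}{546}$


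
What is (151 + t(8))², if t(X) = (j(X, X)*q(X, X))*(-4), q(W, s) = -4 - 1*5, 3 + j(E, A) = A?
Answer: 109561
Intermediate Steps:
j(E, A) = -3 + A
q(W, s) = -9 (q(W, s) = -4 - 5 = -9)
t(X) = -108 + 36*X (t(X) = ((-3 + X)*(-9))*(-4) = (27 - 9*X)*(-4) = -108 + 36*X)
(151 + t(8))² = (151 + (-108 + 36*8))² = (151 + (-108 + 288))² = (151 + 180)² = 331² = 109561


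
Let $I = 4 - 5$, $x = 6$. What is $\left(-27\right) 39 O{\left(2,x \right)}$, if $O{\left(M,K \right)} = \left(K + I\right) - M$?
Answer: $-3159$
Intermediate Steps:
$I = -1$ ($I = 4 - 5 = -1$)
$O{\left(M,K \right)} = -1 + K - M$ ($O{\left(M,K \right)} = \left(K - 1\right) - M = \left(-1 + K\right) - M = -1 + K - M$)
$\left(-27\right) 39 O{\left(2,x \right)} = \left(-27\right) 39 \left(-1 + 6 - 2\right) = - 1053 \left(-1 + 6 - 2\right) = \left(-1053\right) 3 = -3159$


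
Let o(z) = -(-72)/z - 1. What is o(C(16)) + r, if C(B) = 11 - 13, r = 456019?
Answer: 455982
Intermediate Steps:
C(B) = -2
o(z) = -1 + 72/z (o(z) = 72/z - 1 = -1 + 72/z)
o(C(16)) + r = (72 - 1*(-2))/(-2) + 456019 = -(72 + 2)/2 + 456019 = -½*74 + 456019 = -37 + 456019 = 455982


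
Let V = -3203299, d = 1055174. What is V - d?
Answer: -4258473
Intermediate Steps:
V - d = -3203299 - 1*1055174 = -3203299 - 1055174 = -4258473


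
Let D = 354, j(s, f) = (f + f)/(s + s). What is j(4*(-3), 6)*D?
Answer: -177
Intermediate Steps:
j(s, f) = f/s (j(s, f) = (2*f)/((2*s)) = (2*f)*(1/(2*s)) = f/s)
j(4*(-3), 6)*D = (6/((4*(-3))))*354 = (6/(-12))*354 = (6*(-1/12))*354 = -½*354 = -177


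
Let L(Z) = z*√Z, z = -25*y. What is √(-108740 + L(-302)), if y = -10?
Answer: √(-108740 + 250*I*√302) ≈ 6.586 + 329.82*I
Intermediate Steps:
z = 250 (z = -25*(-10) = 250)
L(Z) = 250*√Z
√(-108740 + L(-302)) = √(-108740 + 250*√(-302)) = √(-108740 + 250*(I*√302)) = √(-108740 + 250*I*√302)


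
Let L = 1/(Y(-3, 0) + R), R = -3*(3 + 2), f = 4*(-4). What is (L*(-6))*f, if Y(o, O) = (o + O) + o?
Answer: -32/7 ≈ -4.5714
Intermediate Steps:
Y(o, O) = O + 2*o (Y(o, O) = (O + o) + o = O + 2*o)
f = -16
R = -15 (R = -3*5 = -15)
L = -1/21 (L = 1/((0 + 2*(-3)) - 15) = 1/((0 - 6) - 15) = 1/(-6 - 15) = 1/(-21) = -1/21 ≈ -0.047619)
(L*(-6))*f = -1/21*(-6)*(-16) = (2/7)*(-16) = -32/7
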